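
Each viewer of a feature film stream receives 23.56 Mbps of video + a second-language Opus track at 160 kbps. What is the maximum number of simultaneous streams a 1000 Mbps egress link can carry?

Audio: 160 kbps = 0.160 Mbps.
Per-viewer media rate: 23.720 Mbps.
1000 Mbps = 1,000 Mbps; 1,000 / 23.720 = 42.16 → 42 viewers.

42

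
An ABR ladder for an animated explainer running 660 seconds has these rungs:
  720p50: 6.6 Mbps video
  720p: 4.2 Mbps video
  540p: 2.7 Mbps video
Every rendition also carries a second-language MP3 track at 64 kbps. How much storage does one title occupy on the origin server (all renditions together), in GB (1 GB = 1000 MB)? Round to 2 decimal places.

1.13 GB

Audio: 64 kbps = 0.064 Mbps.
Sum of rendition bitrates: (6.6+0.064) + (4.2+0.064) + (2.7+0.064) = 13.692 Mbps.
× 660 s = 9,037 Mb = 1,130 MB = 1.130 GB.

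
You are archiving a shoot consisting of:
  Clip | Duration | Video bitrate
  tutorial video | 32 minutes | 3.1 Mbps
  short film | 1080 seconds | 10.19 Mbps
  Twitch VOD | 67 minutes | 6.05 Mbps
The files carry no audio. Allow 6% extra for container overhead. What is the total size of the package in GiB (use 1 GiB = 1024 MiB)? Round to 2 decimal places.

tutorial video: 3.100 Mbps × 1920 s × 1.06 = 6309.1 Mb
short film: 10.190 Mbps × 1080 s × 1.06 = 11665.5 Mb
Twitch VOD: 6.050 Mbps × 4020 s × 1.06 = 25780.3 Mb
Total: 43754.9 Mb = 5469.4 MB.
= 5.094 GiB.

5.09 GiB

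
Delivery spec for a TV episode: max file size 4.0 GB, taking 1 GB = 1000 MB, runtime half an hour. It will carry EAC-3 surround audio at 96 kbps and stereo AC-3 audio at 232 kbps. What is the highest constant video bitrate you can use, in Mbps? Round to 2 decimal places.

Budget: 4.0 GB = 32000.0 Mb.
30 min = 1800 s
Total bitrate budget: 32000.0 Mb / 1800 s = 17.778 Mbps.
Audio total: 96 + 232 = 328 kbps = 0.328 Mbps.
Video: 17.778 − 0.328 = 17.450 Mbps.

17.45 Mbps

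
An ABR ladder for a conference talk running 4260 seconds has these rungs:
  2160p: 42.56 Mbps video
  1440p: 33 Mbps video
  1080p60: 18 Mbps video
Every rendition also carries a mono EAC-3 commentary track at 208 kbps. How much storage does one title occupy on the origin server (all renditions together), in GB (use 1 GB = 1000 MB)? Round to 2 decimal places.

Audio: 208 kbps = 0.208 Mbps.
Sum of rendition bitrates: (42.56+0.208) + (33+0.208) + (18+0.208) = 94.184 Mbps.
× 4260 s = 401,224 Mb = 50,153 MB = 50.15 GB.

50.15 GB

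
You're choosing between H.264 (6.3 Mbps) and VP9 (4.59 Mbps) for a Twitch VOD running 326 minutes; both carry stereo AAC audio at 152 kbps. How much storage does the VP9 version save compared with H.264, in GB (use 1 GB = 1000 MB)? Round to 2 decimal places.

4.18 GB

326 min = 19560 s
Audio: 152 kbps = 0.152 Mbps.
H.264: 6.452 Mbps × 19560 s = 126201.1 Mb = 15.775 GB.
VP9: 4.742 Mbps × 19560 s = 92753.5 Mb = 11.594 GB.
Saving: 15.775 − 11.594 = 4.181 GB.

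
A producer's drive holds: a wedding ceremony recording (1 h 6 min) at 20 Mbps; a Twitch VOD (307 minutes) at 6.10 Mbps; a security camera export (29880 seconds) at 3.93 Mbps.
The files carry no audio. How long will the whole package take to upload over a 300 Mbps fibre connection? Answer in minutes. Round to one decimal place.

17.2 minutes

wedding ceremony recording: 20.000 Mbps × 3960 s = 79200.0 Mb
Twitch VOD: 6.100 Mbps × 18420 s = 112362.0 Mb
security camera export: 3.930 Mbps × 29880 s = 117428.4 Mb
Total: 308990.4 Mb = 38623.8 MB.
At 300 Mbps: 308990.4 / 300 = 1030 s ≈ 17.2 minutes.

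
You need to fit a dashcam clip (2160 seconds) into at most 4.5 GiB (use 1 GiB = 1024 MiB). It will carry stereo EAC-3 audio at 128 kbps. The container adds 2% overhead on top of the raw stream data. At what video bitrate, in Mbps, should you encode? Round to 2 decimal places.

Budget: 4.5 GiB = 38654.7 Mb.
Stream payload after overhead: 38654.7 / 1.02 = 37896.8 Mb.
Total bitrate budget: 37896.8 Mb / 2160 s = 17.545 Mbps.
Audio: 128 kbps = 0.128 Mbps.
Video: 17.545 − 0.128 = 17.417 Mbps.

17.42 Mbps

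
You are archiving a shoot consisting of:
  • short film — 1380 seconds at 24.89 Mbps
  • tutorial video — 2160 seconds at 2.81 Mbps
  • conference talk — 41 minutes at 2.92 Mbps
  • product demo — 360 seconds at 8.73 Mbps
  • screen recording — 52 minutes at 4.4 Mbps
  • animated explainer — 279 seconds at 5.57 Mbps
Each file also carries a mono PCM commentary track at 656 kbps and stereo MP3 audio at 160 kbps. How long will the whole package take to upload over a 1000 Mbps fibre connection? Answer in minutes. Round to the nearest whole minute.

Audio total: 656 + 160 = 816 kbps = 0.816 Mbps.
short film: 25.706 Mbps × 1380 s = 35474.3 Mb
tutorial video: 3.626 Mbps × 2160 s = 7832.2 Mb
conference talk: 3.736 Mbps × 2460 s = 9190.6 Mb
product demo: 9.546 Mbps × 360 s = 3436.6 Mb
screen recording: 5.216 Mbps × 3120 s = 16273.9 Mb
animated explainer: 6.386 Mbps × 279 s = 1781.7 Mb
Total: 73989.2 Mb = 9248.6 MB.
At 1000 Mbps: 73989.2 / 1000 = 74 s ≈ 1.23 minutes.

1 minutes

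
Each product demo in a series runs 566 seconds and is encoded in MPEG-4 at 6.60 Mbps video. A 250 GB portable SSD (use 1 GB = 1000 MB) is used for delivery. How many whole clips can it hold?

Per item: 6.600 Mbps × 566 s = 3,736 Mb = 466.9 MB.
Capacity: 250 GB = 2,000,000 Mb; 535.39 items → 535 complete.

535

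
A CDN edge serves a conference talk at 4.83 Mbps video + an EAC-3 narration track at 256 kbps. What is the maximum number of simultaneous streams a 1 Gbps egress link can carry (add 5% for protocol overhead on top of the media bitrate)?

187

Audio: 256 kbps = 0.256 Mbps.
Per-viewer media rate: 5.086 Mbps.
On the wire with 5% overhead: 5.340 Mbps.
1 Gbps = 1,000 Mbps; 1,000 / 5.340 = 187.26 → 187 viewers.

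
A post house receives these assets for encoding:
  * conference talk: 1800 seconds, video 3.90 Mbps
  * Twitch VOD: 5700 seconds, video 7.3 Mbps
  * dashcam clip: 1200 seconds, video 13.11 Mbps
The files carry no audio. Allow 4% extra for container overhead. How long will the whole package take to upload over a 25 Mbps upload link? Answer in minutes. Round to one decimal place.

44.6 minutes

conference talk: 3.900 Mbps × 1800 s × 1.04 = 7300.8 Mb
Twitch VOD: 7.300 Mbps × 5700 s × 1.04 = 43274.4 Mb
dashcam clip: 13.110 Mbps × 1200 s × 1.04 = 16361.3 Mb
Total: 66936.5 Mb = 8367.1 MB.
At 25 Mbps: 66936.5 / 25 = 2677 s ≈ 44.6 minutes.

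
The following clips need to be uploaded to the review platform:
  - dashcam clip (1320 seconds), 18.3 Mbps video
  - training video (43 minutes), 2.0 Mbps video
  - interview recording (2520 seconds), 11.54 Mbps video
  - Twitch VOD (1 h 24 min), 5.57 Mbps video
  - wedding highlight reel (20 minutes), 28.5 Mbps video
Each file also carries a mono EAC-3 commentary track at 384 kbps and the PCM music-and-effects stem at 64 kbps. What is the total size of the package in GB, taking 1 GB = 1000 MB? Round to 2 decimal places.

Audio total: 384 + 64 = 448 kbps = 0.448 Mbps.
dashcam clip: 18.748 Mbps × 1320 s = 24747.4 Mb
training video: 2.448 Mbps × 2580 s = 6315.8 Mb
interview recording: 11.988 Mbps × 2520 s = 30209.8 Mb
Twitch VOD: 6.018 Mbps × 5040 s = 30330.7 Mb
wedding highlight reel: 28.948 Mbps × 1200 s = 34737.6 Mb
Total: 126341.3 Mb = 15792.7 MB.
= 15.79 GB.

15.79 GB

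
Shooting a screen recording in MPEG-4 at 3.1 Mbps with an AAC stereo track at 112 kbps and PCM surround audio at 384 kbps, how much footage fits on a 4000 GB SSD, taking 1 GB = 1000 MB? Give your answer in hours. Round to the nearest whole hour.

Audio total: 112 + 384 = 496 kbps = 0.496 Mbps.
Total bitrate: 3.1 + 0.496 = 3.596 Mbps.
Capacity: 4000 GB = 32,000,000 Mb.
Recording time: 32,000,000 / 3.596 = 8,898,776 s ≈ 2,472 hours.

2472 hours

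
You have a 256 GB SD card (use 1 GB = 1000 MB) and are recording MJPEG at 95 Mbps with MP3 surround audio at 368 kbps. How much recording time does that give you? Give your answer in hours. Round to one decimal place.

Audio: 368 kbps = 0.368 Mbps.
Total bitrate: 95 + 0.368 = 95.368 Mbps.
Capacity: 256 GB = 2,048,000 Mb.
Recording time: 2,048,000 / 95.368 = 21,475 s ≈ 5.97 hours.

6.0 hours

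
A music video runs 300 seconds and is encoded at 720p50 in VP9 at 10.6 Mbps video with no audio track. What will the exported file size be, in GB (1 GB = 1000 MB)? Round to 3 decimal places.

Total bitrate: 10.6 Mbps.
Stream data: 10.600 Mbps × 300 s = 3180.0 Mb.
3,180 Mb ÷ 8 = 397.5 MB → 0.3975 GB.

0.398 GB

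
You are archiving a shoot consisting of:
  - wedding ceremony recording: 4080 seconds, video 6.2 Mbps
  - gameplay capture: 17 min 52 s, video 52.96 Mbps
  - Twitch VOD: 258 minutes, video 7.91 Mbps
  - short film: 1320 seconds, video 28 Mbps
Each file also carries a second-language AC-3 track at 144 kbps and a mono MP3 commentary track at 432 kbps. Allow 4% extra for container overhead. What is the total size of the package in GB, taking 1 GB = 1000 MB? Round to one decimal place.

33.0 GB

Audio total: 144 + 432 = 576 kbps = 0.576 Mbps.
wedding ceremony recording: 6.776 Mbps × 4080 s × 1.04 = 28751.9 Mb
gameplay capture: 53.536 Mbps × 1072 s × 1.04 = 59686.2 Mb
Twitch VOD: 8.486 Mbps × 15480 s × 1.04 = 136617.8 Mb
short film: 28.576 Mbps × 1320 s × 1.04 = 39229.1 Mb
Total: 264285.1 Mb = 33035.6 MB.
= 33.04 GB.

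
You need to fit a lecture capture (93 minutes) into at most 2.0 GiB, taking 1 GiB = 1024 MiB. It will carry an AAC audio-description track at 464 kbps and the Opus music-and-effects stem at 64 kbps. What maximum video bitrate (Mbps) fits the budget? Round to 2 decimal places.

Budget: 2.0 GiB = 17179.9 Mb.
93 min = 5580 s
Total bitrate budget: 17179.9 Mb / 5580 s = 3.079 Mbps.
Audio total: 464 + 64 = 528 kbps = 0.528 Mbps.
Video: 3.079 − 0.528 = 2.551 Mbps.

2.55 Mbps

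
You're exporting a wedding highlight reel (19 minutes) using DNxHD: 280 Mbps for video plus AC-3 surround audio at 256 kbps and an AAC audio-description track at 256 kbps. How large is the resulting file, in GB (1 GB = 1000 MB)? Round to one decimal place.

19 min = 1140 s
Audio total: 256 + 256 = 512 kbps = 0.512 Mbps.
Total bitrate: 280 + 0.512 = 280.512 Mbps.
Stream data: 280.512 Mbps × 1140 s = 319783.7 Mb.
319,784 Mb ÷ 8 = 39,973 MB → 39.97 GB.

40.0 GB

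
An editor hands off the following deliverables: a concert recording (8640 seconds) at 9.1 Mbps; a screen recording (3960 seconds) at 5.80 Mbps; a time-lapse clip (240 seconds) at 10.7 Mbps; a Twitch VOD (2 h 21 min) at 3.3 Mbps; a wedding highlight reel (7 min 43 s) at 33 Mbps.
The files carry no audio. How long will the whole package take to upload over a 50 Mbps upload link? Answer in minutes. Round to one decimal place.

concert recording: 9.100 Mbps × 8640 s = 78624.0 Mb
screen recording: 5.800 Mbps × 3960 s = 22968.0 Mb
time-lapse clip: 10.700 Mbps × 240 s = 2568.0 Mb
Twitch VOD: 3.300 Mbps × 8460 s = 27918.0 Mb
wedding highlight reel: 33.000 Mbps × 463 s = 15279.0 Mb
Total: 147357.0 Mb = 18419.6 MB.
At 50 Mbps: 147357.0 / 50 = 2947 s ≈ 49.1 minutes.

49.1 minutes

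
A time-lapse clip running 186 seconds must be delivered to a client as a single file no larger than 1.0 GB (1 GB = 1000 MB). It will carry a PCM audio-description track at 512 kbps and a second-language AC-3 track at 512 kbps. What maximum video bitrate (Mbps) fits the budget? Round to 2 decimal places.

41.99 Mbps

Budget: 1.0 GB = 8000.0 Mb.
Total bitrate budget: 8000.0 Mb / 186 s = 43.011 Mbps.
Audio total: 512 + 512 = 1024 kbps = 1.024 Mbps.
Video: 43.011 − 1.024 = 41.987 Mbps.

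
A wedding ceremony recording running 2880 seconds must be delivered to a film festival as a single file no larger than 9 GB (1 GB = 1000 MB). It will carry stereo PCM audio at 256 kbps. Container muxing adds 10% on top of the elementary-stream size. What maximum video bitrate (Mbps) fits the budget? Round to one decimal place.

Budget: 9 GB = 72000.0 Mb.
Stream payload after overhead: 72000.0 / 1.10 = 65454.5 Mb.
Total bitrate budget: 65454.5 Mb / 2880 s = 22.727 Mbps.
Audio: 256 kbps = 0.256 Mbps.
Video: 22.727 − 0.256 = 22.471 Mbps.

22.5 Mbps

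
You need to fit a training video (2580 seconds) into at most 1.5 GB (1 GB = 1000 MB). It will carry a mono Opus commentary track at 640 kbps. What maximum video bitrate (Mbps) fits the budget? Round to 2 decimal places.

Budget: 1.5 GB = 12000.0 Mb.
Total bitrate budget: 12000.0 Mb / 2580 s = 4.651 Mbps.
Audio: 640 kbps = 0.640 Mbps.
Video: 4.651 − 0.640 = 4.011 Mbps.

4.01 Mbps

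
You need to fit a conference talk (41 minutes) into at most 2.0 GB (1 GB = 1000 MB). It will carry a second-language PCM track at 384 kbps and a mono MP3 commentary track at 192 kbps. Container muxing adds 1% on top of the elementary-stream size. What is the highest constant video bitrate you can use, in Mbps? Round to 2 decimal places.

Budget: 2.0 GB = 16000.0 Mb.
Stream payload after overhead: 16000.0 / 1.01 = 15841.6 Mb.
41 min = 2460 s
Total bitrate budget: 15841.6 Mb / 2460 s = 6.440 Mbps.
Audio total: 384 + 192 = 576 kbps = 0.576 Mbps.
Video: 6.440 − 0.576 = 5.864 Mbps.

5.86 Mbps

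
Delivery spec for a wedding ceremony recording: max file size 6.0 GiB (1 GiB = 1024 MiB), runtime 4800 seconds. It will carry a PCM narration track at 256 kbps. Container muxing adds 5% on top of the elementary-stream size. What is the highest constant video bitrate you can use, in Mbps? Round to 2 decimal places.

Budget: 6.0 GiB = 51539.6 Mb.
Stream payload after overhead: 51539.6 / 1.05 = 49085.3 Mb.
Total bitrate budget: 49085.3 Mb / 4800 s = 10.226 Mbps.
Audio: 256 kbps = 0.256 Mbps.
Video: 10.226 − 0.256 = 9.970 Mbps.

9.97 Mbps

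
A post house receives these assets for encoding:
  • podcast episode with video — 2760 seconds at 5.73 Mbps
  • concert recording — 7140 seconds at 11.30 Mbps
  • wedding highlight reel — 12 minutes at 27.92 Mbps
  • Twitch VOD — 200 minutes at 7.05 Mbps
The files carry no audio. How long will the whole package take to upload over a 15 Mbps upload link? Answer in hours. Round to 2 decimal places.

3.73 hours

podcast episode with video: 5.730 Mbps × 2760 s = 15814.8 Mb
concert recording: 11.300 Mbps × 7140 s = 80682.0 Mb
wedding highlight reel: 27.920 Mbps × 720 s = 20102.4 Mb
Twitch VOD: 7.050 Mbps × 12000 s = 84600.0 Mb
Total: 201199.2 Mb = 25149.9 MB.
At 15 Mbps: 201199.2 / 15 = 13413 s ≈ 3.73 hours.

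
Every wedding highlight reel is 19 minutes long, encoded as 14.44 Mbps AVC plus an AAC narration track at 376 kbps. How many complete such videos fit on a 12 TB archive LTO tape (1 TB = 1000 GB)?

5683

19 min = 1140 s
Audio: 376 kbps = 0.376 Mbps.
Total bitrate: 14.816 Mbps.
Per item: 14.816 Mbps × 1140 s = 16,890 Mb = 2,111 MB.
Capacity: 12 TB = 96,000,000 Mb; 5683.76 items → 5683 complete.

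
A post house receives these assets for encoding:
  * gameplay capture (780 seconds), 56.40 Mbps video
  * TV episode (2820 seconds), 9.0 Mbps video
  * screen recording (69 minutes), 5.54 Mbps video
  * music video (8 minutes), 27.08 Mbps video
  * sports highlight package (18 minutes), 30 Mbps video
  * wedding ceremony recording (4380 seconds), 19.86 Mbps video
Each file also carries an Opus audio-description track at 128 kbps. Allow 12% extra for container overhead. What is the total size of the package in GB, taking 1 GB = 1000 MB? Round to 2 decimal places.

31.70 GB

Audio: 128 kbps = 0.128 Mbps.
gameplay capture: 56.528 Mbps × 780 s × 1.12 = 49382.9 Mb
TV episode: 9.128 Mbps × 2820 s × 1.12 = 28829.9 Mb
screen recording: 5.668 Mbps × 4140 s × 1.12 = 26281.4 Mb
music video: 27.208 Mbps × 480 s × 1.12 = 14627.0 Mb
sports highlight package: 30.128 Mbps × 1080 s × 1.12 = 36442.8 Mb
wedding ceremony recording: 19.988 Mbps × 4380 s × 1.12 = 98053.1 Mb
Total: 253617.1 Mb = 31702.1 MB.
= 31.70 GB.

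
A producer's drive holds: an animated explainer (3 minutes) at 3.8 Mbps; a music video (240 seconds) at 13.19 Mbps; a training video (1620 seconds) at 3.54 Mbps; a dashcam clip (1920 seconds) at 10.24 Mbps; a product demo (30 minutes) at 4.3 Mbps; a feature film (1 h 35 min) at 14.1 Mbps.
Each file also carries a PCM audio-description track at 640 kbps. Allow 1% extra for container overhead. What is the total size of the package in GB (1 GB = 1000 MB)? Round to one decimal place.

15.7 GB

Audio: 640 kbps = 0.640 Mbps.
animated explainer: 4.440 Mbps × 180 s × 1.01 = 807.2 Mb
music video: 13.830 Mbps × 240 s × 1.01 = 3352.4 Mb
training video: 4.180 Mbps × 1620 s × 1.01 = 6839.3 Mb
dashcam clip: 10.880 Mbps × 1920 s × 1.01 = 21098.5 Mb
product demo: 4.940 Mbps × 1800 s × 1.01 = 8980.9 Mb
feature film: 14.740 Mbps × 5700 s × 1.01 = 84858.2 Mb
Total: 125936.5 Mb = 15742.1 MB.
= 15.74 GB.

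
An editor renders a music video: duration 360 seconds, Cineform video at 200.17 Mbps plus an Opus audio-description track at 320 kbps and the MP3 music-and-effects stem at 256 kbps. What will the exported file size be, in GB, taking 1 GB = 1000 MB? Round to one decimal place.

Audio total: 320 + 256 = 576 kbps = 0.576 Mbps.
Total bitrate: 200.17 + 0.576 = 200.746 Mbps.
Stream data: 200.746 Mbps × 360 s = 72268.6 Mb.
72,269 Mb ÷ 8 = 9,034 MB → 9.034 GB.

9.0 GB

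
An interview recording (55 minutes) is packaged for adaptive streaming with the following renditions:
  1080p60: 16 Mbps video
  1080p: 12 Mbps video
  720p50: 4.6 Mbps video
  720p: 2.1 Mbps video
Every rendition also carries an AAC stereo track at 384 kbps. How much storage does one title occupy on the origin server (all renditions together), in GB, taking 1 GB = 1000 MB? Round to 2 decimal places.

14.95 GB

55 min = 3300 s
Audio: 384 kbps = 0.384 Mbps.
Sum of rendition bitrates: (16+0.384) + (12+0.384) + (4.6+0.384) + (2.1+0.384) = 36.236 Mbps.
× 3300 s = 119,579 Mb = 14,947 MB = 14.95 GB.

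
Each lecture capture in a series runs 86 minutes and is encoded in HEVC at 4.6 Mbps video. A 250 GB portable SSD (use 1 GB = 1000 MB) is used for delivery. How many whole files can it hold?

86 min = 5160 s
Per item: 4.600 Mbps × 5160 s = 23,736 Mb = 2,967 MB.
Capacity: 250 GB = 2,000,000 Mb; 84.26 items → 84 complete.

84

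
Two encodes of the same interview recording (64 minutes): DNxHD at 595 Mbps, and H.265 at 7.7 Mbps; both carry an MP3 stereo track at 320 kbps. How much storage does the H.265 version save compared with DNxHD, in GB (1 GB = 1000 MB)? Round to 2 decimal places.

281.90 GB

64 min = 3840 s
Audio: 320 kbps = 0.320 Mbps.
DNxHD: 595.320 Mbps × 3840 s = 2286028.8 Mb = 285.754 GB.
H.265: 8.020 Mbps × 3840 s = 30796.8 Mb = 3.850 GB.
Saving: 285.754 − 3.850 = 281.904 GB.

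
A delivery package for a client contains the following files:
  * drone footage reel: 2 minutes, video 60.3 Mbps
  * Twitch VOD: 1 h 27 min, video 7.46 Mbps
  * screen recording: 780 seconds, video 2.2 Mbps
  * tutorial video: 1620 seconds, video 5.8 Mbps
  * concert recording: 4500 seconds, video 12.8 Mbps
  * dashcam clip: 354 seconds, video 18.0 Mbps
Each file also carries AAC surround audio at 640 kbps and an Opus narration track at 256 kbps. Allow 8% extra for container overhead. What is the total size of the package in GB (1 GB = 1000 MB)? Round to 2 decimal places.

Audio total: 640 + 256 = 896 kbps = 0.896 Mbps.
drone footage reel: 61.196 Mbps × 120 s × 1.08 = 7931.0 Mb
Twitch VOD: 8.356 Mbps × 5220 s × 1.08 = 47107.8 Mb
screen recording: 3.096 Mbps × 780 s × 1.08 = 2608.1 Mb
tutorial video: 6.696 Mbps × 1620 s × 1.08 = 11715.3 Mb
concert recording: 13.696 Mbps × 4500 s × 1.08 = 66562.6 Mb
dashcam clip: 18.896 Mbps × 354 s × 1.08 = 7224.3 Mb
Total: 143149.1 Mb = 17893.6 MB.
= 17.89 GB.

17.89 GB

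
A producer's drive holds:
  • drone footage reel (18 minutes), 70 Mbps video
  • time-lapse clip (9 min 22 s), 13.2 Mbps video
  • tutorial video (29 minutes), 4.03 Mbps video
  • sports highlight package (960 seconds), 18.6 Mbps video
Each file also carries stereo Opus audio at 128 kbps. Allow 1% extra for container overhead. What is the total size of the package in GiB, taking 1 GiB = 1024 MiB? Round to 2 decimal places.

Audio: 128 kbps = 0.128 Mbps.
drone footage reel: 70.128 Mbps × 1080 s × 1.01 = 76495.6 Mb
time-lapse clip: 13.328 Mbps × 562 s × 1.01 = 7565.2 Mb
tutorial video: 4.158 Mbps × 1740 s × 1.01 = 7307.3 Mb
sports highlight package: 18.728 Mbps × 960 s × 1.01 = 18158.7 Mb
Total: 109526.8 Mb = 13690.8 MB.
= 12.75 GiB.

12.75 GiB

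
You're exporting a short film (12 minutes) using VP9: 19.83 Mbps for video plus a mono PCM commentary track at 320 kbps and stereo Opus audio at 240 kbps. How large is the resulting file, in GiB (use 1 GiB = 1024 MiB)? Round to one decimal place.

12 min = 720 s
Audio total: 320 + 240 = 560 kbps = 0.560 Mbps.
Total bitrate: 19.83 + 0.560 = 20.390 Mbps.
Stream data: 20.390 Mbps × 720 s = 14680.8 Mb.
14,681 Mb = 1,835,100,000 bytes ÷ 1,073,741,824 = 1.709 GiB.

1.7 GiB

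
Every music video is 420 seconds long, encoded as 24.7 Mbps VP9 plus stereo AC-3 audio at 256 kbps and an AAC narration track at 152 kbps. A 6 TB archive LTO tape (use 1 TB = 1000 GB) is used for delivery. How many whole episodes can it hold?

4551

Audio total: 256 + 152 = 408 kbps = 0.408 Mbps.
Total bitrate: 25.108 Mbps.
Per item: 25.108 Mbps × 420 s = 10,545 Mb = 1,318 MB.
Capacity: 6 TB = 48,000,000 Mb; 4551.76 items → 4551 complete.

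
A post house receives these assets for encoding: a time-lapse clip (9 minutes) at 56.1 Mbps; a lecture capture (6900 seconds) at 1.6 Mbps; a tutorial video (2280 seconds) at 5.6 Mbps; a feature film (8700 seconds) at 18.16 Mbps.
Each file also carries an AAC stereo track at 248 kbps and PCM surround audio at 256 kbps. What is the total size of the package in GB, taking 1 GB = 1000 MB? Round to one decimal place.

Audio total: 248 + 256 = 504 kbps = 0.504 Mbps.
time-lapse clip: 56.604 Mbps × 540 s = 30566.2 Mb
lecture capture: 2.104 Mbps × 6900 s = 14517.6 Mb
tutorial video: 6.104 Mbps × 2280 s = 13917.1 Mb
feature film: 18.664 Mbps × 8700 s = 162376.8 Mb
Total: 221377.7 Mb = 27672.2 MB.
= 27.67 GB.

27.7 GB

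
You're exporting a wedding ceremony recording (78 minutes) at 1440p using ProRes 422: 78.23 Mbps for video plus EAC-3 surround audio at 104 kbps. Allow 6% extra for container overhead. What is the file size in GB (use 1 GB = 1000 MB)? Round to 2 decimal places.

78 min = 4680 s
Audio: 104 kbps = 0.104 Mbps.
Total bitrate: 78.23 + 0.104 = 78.334 Mbps.
Stream data: 78.334 Mbps × 4680 s = 366603.1 Mb.
With 6% container overhead: ×1.06.
388,599 Mb ÷ 8 = 48,575 MB → 48.57 GB.

48.57 GB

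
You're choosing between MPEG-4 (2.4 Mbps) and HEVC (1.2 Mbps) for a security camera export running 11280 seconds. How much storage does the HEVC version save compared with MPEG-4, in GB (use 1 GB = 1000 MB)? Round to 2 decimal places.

MPEG-4: 2.400 Mbps × 11280 s = 27072.0 Mb = 3.384 GB.
HEVC: 1.200 Mbps × 11280 s = 13536.0 Mb = 1.692 GB.
Saving: 3.384 − 1.692 = 1.692 GB.

1.69 GB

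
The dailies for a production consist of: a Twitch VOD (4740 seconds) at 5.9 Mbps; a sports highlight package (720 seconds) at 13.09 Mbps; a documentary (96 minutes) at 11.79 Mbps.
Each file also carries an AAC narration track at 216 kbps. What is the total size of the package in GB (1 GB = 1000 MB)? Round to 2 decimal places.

Audio: 216 kbps = 0.216 Mbps.
Twitch VOD: 6.116 Mbps × 4740 s = 28989.8 Mb
sports highlight package: 13.306 Mbps × 720 s = 9580.3 Mb
documentary: 12.006 Mbps × 5760 s = 69154.6 Mb
Total: 107724.7 Mb = 13465.6 MB.
= 13.47 GB.

13.47 GB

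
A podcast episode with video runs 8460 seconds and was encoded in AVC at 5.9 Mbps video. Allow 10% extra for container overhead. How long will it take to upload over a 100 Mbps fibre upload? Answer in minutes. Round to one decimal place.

File: 5.900 Mbps × 8460 s = 49914.0 Mb.
With 10% container overhead: ×1.10. → 54905.4 Mb.
At 100 Mbps: 54905.4 / 100 = 549.1 s ≈ 9.15 minutes.

9.2 minutes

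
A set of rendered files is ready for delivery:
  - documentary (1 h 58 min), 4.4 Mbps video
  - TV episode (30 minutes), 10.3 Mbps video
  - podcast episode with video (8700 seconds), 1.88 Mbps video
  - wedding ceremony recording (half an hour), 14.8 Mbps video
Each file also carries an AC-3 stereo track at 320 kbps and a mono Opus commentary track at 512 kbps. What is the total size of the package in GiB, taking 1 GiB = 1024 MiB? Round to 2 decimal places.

Audio total: 320 + 512 = 832 kbps = 0.832 Mbps.
documentary: 5.232 Mbps × 7080 s = 37042.6 Mb
TV episode: 11.132 Mbps × 1800 s = 20037.6 Mb
podcast episode with video: 2.712 Mbps × 8700 s = 23594.4 Mb
wedding ceremony recording: 15.632 Mbps × 1800 s = 28137.6 Mb
Total: 108812.2 Mb = 13601.5 MB.
= 12.67 GiB.

12.67 GiB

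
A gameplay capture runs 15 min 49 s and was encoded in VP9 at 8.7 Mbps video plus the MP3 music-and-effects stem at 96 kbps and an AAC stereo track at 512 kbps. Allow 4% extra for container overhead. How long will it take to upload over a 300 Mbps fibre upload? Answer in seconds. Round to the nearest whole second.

31 seconds

15 min 49 s = 949 s
Audio total: 96 + 512 = 608 kbps = 0.608 Mbps.
Total bitrate: 9.308 Mbps.
File: 9.308 Mbps × 949 s = 8833.3 Mb.
With 4% container overhead: ×1.04. → 9186.6 Mb.
At 300 Mbps: 9186.6 / 300 = 30.6 s ≈ 30.6 seconds.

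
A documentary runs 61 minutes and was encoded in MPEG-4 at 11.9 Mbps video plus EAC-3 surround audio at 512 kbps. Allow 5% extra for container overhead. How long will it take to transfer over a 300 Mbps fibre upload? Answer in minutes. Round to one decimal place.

2.6 minutes

61 min = 3660 s
Audio: 512 kbps = 0.512 Mbps.
Total bitrate: 12.412 Mbps.
File: 12.412 Mbps × 3660 s = 45427.9 Mb.
With 5% container overhead: ×1.05. → 47699.3 Mb.
At 300 Mbps: 47699.3 / 300 = 159.0 s ≈ 2.65 minutes.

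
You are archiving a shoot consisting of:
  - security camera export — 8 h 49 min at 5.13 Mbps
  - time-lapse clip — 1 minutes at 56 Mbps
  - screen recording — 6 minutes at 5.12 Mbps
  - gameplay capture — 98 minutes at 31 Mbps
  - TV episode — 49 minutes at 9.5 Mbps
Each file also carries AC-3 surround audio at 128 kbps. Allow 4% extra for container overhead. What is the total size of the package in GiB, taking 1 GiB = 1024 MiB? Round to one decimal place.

46.4 GiB

Audio: 128 kbps = 0.128 Mbps.
security camera export: 5.258 Mbps × 31740 s × 1.04 = 173564.5 Mb
time-lapse clip: 56.128 Mbps × 60 s × 1.04 = 3502.4 Mb
screen recording: 5.248 Mbps × 360 s × 1.04 = 1964.9 Mb
gameplay capture: 31.128 Mbps × 5880 s × 1.04 = 190353.9 Mb
TV episode: 9.628 Mbps × 2940 s × 1.04 = 29438.6 Mb
Total: 398824.2 Mb = 49853.0 MB.
= 46.43 GiB.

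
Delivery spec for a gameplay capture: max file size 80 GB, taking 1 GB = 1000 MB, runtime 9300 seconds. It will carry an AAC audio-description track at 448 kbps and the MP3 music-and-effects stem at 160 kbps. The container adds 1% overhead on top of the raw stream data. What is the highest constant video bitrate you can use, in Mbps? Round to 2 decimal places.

67.53 Mbps

Budget: 80 GB = 640000.0 Mb.
Stream payload after overhead: 640000.0 / 1.01 = 633663.4 Mb.
Total bitrate budget: 633663.4 Mb / 9300 s = 68.136 Mbps.
Audio total: 448 + 160 = 608 kbps = 0.608 Mbps.
Video: 68.136 − 0.608 = 67.528 Mbps.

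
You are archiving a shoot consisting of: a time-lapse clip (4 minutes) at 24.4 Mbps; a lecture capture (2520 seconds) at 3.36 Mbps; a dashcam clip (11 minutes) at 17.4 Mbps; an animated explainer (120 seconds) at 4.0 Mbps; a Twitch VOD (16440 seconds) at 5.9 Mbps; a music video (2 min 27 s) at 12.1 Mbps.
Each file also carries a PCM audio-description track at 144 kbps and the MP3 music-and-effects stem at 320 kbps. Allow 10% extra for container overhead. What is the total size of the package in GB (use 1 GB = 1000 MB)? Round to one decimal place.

Audio total: 144 + 320 = 464 kbps = 0.464 Mbps.
time-lapse clip: 24.864 Mbps × 240 s × 1.10 = 6564.1 Mb
lecture capture: 3.824 Mbps × 2520 s × 1.10 = 10600.1 Mb
dashcam clip: 17.864 Mbps × 660 s × 1.10 = 12969.3 Mb
animated explainer: 4.464 Mbps × 120 s × 1.10 = 589.2 Mb
Twitch VOD: 6.364 Mbps × 16440 s × 1.10 = 115086.6 Mb
music video: 12.564 Mbps × 147 s × 1.10 = 2031.6 Mb
Total: 147840.9 Mb = 18480.1 MB.
= 18.48 GB.

18.5 GB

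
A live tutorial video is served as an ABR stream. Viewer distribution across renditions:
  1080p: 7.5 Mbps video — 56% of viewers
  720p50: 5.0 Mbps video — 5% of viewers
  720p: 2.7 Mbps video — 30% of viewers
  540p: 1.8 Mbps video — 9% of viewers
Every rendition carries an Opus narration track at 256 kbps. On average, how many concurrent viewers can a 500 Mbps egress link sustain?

Audio: 256 kbps = 0.256 Mbps.
Average per-viewer bitrate: 0.56×7.756 + 0.05×5.256 + 0.30×2.956 + 0.09×2.056 = 5.678 Mbps.
500 Mbps = 500.0 Mbps; 500.0 / 5.678 = 88.06 → 88.

88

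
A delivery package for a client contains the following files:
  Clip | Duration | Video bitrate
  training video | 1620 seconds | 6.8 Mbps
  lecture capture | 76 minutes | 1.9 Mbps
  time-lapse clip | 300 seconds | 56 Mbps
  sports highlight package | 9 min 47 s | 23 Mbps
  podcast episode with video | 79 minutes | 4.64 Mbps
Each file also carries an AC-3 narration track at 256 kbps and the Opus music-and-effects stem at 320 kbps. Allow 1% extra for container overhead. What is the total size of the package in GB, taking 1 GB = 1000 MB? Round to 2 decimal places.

Audio total: 256 + 320 = 576 kbps = 0.576 Mbps.
training video: 7.376 Mbps × 1620 s × 1.01 = 12068.6 Mb
lecture capture: 2.476 Mbps × 4560 s × 1.01 = 11403.5 Mb
time-lapse clip: 56.576 Mbps × 300 s × 1.01 = 17142.5 Mb
sports highlight package: 23.576 Mbps × 587 s × 1.01 = 13977.5 Mb
podcast episode with video: 5.216 Mbps × 4740 s × 1.01 = 24971.1 Mb
Total: 79563.2 Mb = 9945.4 MB.
= 9.945 GB.

9.95 GB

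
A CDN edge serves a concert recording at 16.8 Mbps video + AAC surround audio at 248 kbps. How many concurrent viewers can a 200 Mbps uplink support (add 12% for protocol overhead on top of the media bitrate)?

Audio: 248 kbps = 0.248 Mbps.
Per-viewer media rate: 17.048 Mbps.
On the wire with 12% overhead: 19.094 Mbps.
200 Mbps = 200.0 Mbps; 200.0 / 19.094 = 10.47 → 10 viewers.

10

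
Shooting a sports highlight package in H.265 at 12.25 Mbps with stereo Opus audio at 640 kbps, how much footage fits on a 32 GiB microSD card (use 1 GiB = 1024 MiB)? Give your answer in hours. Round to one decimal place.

Audio: 640 kbps = 0.640 Mbps.
Total bitrate: 12.25 + 0.640 = 12.890 Mbps.
Capacity: 32 GiB = 274,878 Mb.
Recording time: 274,878 / 12.890 = 21,325 s ≈ 5.92 hours.

5.9 hours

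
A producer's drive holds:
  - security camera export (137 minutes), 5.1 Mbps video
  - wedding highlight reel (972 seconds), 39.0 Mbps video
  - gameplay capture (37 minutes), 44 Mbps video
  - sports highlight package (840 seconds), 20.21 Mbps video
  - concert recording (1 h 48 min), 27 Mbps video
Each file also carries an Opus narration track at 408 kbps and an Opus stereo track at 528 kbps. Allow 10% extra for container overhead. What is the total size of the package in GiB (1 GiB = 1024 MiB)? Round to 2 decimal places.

49.56 GiB

Audio total: 408 + 528 = 936 kbps = 0.936 Mbps.
security camera export: 6.036 Mbps × 8220 s × 1.10 = 54577.5 Mb
wedding highlight reel: 39.936 Mbps × 972 s × 1.10 = 42699.6 Mb
gameplay capture: 44.936 Mbps × 2220 s × 1.10 = 109733.7 Mb
sports highlight package: 21.146 Mbps × 840 s × 1.10 = 19538.9 Mb
concert recording: 27.936 Mbps × 6480 s × 1.10 = 199127.8 Mb
Total: 425677.5 Mb = 53209.7 MB.
= 49.56 GiB.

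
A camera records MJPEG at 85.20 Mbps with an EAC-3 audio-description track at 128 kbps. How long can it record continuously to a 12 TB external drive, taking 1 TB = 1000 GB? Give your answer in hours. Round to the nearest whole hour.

Audio: 128 kbps = 0.128 Mbps.
Total bitrate: 85.20 + 0.128 = 85.328 Mbps.
Capacity: 12 TB = 96,000,000 Mb.
Recording time: 96,000,000 / 85.328 = 1,125,070 s ≈ 313 hours.

313 hours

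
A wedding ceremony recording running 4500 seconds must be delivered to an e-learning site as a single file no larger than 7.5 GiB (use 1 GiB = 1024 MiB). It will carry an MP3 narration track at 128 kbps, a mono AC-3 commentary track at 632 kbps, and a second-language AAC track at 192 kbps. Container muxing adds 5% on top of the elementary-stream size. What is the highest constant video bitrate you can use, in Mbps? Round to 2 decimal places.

12.68 Mbps

Budget: 7.5 GiB = 64424.5 Mb.
Stream payload after overhead: 64424.5 / 1.05 = 61356.7 Mb.
Total bitrate budget: 61356.7 Mb / 4500 s = 13.635 Mbps.
Audio total: 128 + 632 + 192 = 952 kbps = 0.952 Mbps.
Video: 13.635 − 0.952 = 12.683 Mbps.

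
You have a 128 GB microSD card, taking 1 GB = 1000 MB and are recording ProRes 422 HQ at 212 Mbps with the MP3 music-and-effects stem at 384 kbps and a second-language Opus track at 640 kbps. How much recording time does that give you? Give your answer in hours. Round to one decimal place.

Audio total: 384 + 640 = 1024 kbps = 1.024 Mbps.
Total bitrate: 212 + 1.024 = 213.024 Mbps.
Capacity: 128 GB = 1,024,000 Mb.
Recording time: 1,024,000 / 213.024 = 4,807 s ≈ 1.34 hours.

1.3 hours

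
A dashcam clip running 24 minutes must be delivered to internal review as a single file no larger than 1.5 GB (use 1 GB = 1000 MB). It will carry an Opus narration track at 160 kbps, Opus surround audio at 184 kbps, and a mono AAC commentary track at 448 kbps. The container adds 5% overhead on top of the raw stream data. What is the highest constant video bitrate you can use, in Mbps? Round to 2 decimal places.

7.14 Mbps

Budget: 1.5 GB = 12000.0 Mb.
Stream payload after overhead: 12000.0 / 1.05 = 11428.6 Mb.
24 min = 1440 s
Total bitrate budget: 11428.6 Mb / 1440 s = 7.937 Mbps.
Audio total: 160 + 184 + 448 = 792 kbps = 0.792 Mbps.
Video: 7.937 − 0.792 = 7.145 Mbps.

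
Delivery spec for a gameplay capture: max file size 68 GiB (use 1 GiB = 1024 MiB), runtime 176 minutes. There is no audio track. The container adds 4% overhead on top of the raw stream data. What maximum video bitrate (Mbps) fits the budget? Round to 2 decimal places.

53.19 Mbps

Budget: 68 GiB = 584115.6 Mb.
Stream payload after overhead: 584115.6 / 1.04 = 561649.6 Mb.
176 min = 10560 s
Total bitrate budget: 561649.6 Mb / 10560 s = 53.187 Mbps.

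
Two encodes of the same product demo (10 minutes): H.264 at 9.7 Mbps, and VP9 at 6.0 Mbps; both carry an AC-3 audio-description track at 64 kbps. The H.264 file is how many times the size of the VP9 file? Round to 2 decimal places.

1.61

10 min = 600 s
Audio: 64 kbps = 0.064 Mbps.
H.264: 9.764 Mbps × 600 s = 5858.4 Mb = 0.682 GiB.
VP9: 6.064 Mbps × 600 s = 3638.4 Mb = 0.424 GiB.
Ratio: 0.682 / 0.424 = 1.610.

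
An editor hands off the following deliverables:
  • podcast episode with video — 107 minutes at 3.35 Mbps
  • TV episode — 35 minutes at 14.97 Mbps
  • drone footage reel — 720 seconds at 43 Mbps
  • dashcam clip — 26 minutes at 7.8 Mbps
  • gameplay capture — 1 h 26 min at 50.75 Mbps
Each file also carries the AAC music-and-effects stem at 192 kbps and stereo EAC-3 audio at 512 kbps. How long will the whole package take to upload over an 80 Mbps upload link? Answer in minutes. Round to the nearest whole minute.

77 minutes

Audio total: 192 + 512 = 704 kbps = 0.704 Mbps.
podcast episode with video: 4.054 Mbps × 6420 s = 26026.7 Mb
TV episode: 15.674 Mbps × 2100 s = 32915.4 Mb
drone footage reel: 43.704 Mbps × 720 s = 31466.9 Mb
dashcam clip: 8.504 Mbps × 1560 s = 13266.2 Mb
gameplay capture: 51.454 Mbps × 5160 s = 265502.6 Mb
Total: 369177.8 Mb = 46147.2 MB.
At 80 Mbps: 369177.8 / 80 = 4615 s ≈ 76.9 minutes.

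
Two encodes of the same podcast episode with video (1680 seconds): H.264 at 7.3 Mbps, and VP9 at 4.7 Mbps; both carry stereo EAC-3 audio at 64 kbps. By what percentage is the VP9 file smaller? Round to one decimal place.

35.3%

Audio: 64 kbps = 0.064 Mbps.
H.264: 7.364 Mbps × 1680 s = 12371.5 Mb = 1.546 GB.
VP9: 4.764 Mbps × 1680 s = 8003.5 Mb = 1.000 GB.
Reduction: (1 − 1.000/1.546) × 100 = 35.31%.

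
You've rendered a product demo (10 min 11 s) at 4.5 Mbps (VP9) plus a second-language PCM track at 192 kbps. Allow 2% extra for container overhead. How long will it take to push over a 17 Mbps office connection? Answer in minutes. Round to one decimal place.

2.9 minutes

10 min 11 s = 611 s
Audio: 192 kbps = 0.192 Mbps.
Total bitrate: 4.692 Mbps.
File: 4.692 Mbps × 611 s = 2866.8 Mb.
With 2% container overhead: ×1.02. → 2924.1 Mb.
At 17 Mbps: 2924.1 / 17 = 172.0 s ≈ 2.87 minutes.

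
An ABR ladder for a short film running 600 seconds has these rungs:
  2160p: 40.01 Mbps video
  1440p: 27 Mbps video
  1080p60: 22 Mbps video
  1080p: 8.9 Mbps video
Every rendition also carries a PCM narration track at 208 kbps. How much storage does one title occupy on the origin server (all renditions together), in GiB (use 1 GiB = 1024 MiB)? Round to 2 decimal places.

Audio: 208 kbps = 0.208 Mbps.
Sum of rendition bitrates: (40.01+0.208) + (27+0.208) + (22+0.208) + (8.9+0.208) = 98.742 Mbps.
× 600 s = 59,245 Mb = 7,406 MB = 6.897 GiB.

6.90 GiB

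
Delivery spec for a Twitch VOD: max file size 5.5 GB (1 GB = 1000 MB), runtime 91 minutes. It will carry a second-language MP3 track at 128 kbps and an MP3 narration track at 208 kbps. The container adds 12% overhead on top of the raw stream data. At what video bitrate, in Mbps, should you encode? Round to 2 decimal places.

Budget: 5.5 GB = 44000.0 Mb.
Stream payload after overhead: 44000.0 / 1.12 = 39285.7 Mb.
91 min = 5460 s
Total bitrate budget: 39285.7 Mb / 5460 s = 7.195 Mbps.
Audio total: 128 + 208 = 336 kbps = 0.336 Mbps.
Video: 7.195 − 0.336 = 6.859 Mbps.

6.86 Mbps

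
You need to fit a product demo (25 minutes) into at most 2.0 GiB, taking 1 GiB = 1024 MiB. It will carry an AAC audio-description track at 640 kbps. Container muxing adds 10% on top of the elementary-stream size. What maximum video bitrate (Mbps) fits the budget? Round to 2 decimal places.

9.77 Mbps

Budget: 2.0 GiB = 17179.9 Mb.
Stream payload after overhead: 17179.9 / 1.10 = 15618.1 Mb.
25 min = 1500 s
Total bitrate budget: 15618.1 Mb / 1500 s = 10.412 Mbps.
Audio: 640 kbps = 0.640 Mbps.
Video: 10.412 − 0.640 = 9.772 Mbps.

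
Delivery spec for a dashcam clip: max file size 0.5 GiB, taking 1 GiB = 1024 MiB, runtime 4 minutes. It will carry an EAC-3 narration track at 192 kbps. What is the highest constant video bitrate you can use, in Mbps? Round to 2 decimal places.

Budget: 0.5 GiB = 4295.0 Mb.
4 min = 240 s
Total bitrate budget: 4295.0 Mb / 240 s = 17.896 Mbps.
Audio: 192 kbps = 0.192 Mbps.
Video: 17.896 − 0.192 = 17.704 Mbps.

17.70 Mbps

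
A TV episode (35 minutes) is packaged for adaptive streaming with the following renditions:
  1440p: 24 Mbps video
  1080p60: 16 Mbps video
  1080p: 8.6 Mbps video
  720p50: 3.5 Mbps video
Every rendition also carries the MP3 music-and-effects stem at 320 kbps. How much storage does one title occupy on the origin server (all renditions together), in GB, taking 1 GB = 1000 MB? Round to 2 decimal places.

14.01 GB

35 min = 2100 s
Audio: 320 kbps = 0.320 Mbps.
Sum of rendition bitrates: (24+0.320) + (16+0.320) + (8.6+0.320) + (3.5+0.320) = 53.380 Mbps.
× 2100 s = 112,098 Mb = 14,012 MB = 14.01 GB.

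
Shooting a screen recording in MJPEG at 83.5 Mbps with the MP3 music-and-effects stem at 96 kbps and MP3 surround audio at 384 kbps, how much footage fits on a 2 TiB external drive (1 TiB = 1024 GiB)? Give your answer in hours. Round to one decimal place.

Audio total: 96 + 384 = 480 kbps = 0.480 Mbps.
Total bitrate: 83.5 + 0.480 = 83.980 Mbps.
Capacity: 2 TiB = 17,592,186 Mb.
Recording time: 17,592,186 / 83.980 = 209,481 s ≈ 58.2 hours.

58.2 hours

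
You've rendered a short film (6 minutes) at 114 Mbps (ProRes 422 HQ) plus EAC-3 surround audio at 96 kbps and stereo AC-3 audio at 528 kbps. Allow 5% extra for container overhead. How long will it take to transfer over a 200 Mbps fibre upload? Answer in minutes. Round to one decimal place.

6 min = 360 s
Audio total: 96 + 528 = 624 kbps = 0.624 Mbps.
Total bitrate: 114.624 Mbps.
File: 114.624 Mbps × 360 s = 41264.6 Mb.
With 5% container overhead: ×1.05. → 43327.9 Mb.
At 200 Mbps: 43327.9 / 200 = 216.6 s ≈ 3.61 minutes.

3.6 minutes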